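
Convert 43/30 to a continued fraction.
[1; 2, 3, 4]

Euclidean algorithm steps:
43 = 1 × 30 + 13
30 = 2 × 13 + 4
13 = 3 × 4 + 1
4 = 4 × 1 + 0
Continued fraction: [1; 2, 3, 4]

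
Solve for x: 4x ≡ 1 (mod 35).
9

gcd(4, 35) = 1, so the inverse exists.
Extended Euclidean algorithm on (35, 4):
35 = 8 × 4 + 3  ⟹  3 = (1)·35 + (-8)·4
4 = 1 × 3 + 1  ⟹  1 = (-1)·35 + (9)·4
So (9)·4 ≡ 1 (mod 35), i.e. 4^(-1) ≡ 9 (mod 35).
Check: 4 × 9 = 36 ≡ 1 (mod 35)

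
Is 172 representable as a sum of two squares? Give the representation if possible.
Not possible

Factorization: 172 = 2^2 × 43
By Fermat: n is sum of two squares iff every prime p ≡ 3 (mod 4) appears to even power.
Prime(s) ≡ 3 (mod 4) with odd exponent: [(43, 1)]
Therefore 172 cannot be expressed as a² + b².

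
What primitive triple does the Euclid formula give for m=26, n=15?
(451, 780, 901)

Euclid's formula: a = m² - n², b = 2mn, c = m² + n²
m = 26, n = 15
a = 26² - 15² = 676 - 225 = 451
b = 2 × 26 × 15 = 780
c = 26² + 15² = 676 + 225 = 901
Verification: 451² + 780² = 203401 + 608400 = 811801 = 901² ✓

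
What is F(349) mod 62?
27

Matrix identity: Q^n = [[F_(n+1), F_n], [F_n, F_(n-1)]] with Q = [[1,1],[1,0]].
n = 349 = 101011101₂. Square-and-multiply, entries mod 62:
Q^1 = [[1,1],[1,0]]
Q^2 = (Q^1)² = [[2,1],[1,1]]
Q^5 = (Q^2)²·Q = [[8,5],[5,3]]
Q^10 = (Q^5)² = [[27,55],[55,34]]
Q^21 = (Q^10)²·Q = [[41,34],[34,7]]
Q^43 = (Q^21)²·Q = [[5,47],[47,20]]
Q^87 = (Q^43)²·Q = [[61,2],[2,59]]
Q^174 = (Q^87)² = [[5,54],[54,13]]
Q^349 = (Q^174)²·Q = [[7,27],[27,42]]
F_349 mod 62 = Q^349[0][1] = 27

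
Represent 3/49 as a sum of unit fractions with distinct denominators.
1/17 + 1/417 + 1/347361

Greedy algorithm:
3/49: ceiling(49/3) = 17, use 1/17
2/833: ceiling(833/2) = 417, use 1/417
1/347361: ceiling(347361/1) = 347361, use 1/347361
Result: 3/49 = 1/17 + 1/417 + 1/347361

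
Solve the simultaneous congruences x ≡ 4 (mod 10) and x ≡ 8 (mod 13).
34

Using Chinese Remainder Theorem:
M = 10 × 13 = 130
M1 = 13, M2 = 10
y1 = 13^(-1) mod 10 = 7
y2 = 10^(-1) mod 13 = 4
x = (4×13×7 + 8×10×4) mod 130 = 34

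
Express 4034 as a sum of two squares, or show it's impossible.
35² + 53² (a=35, b=53)

Factorization: 4034 = 2 × 2017
By Fermat: n is sum of two squares iff every prime p ≡ 3 (mod 4) appears to even power.
All primes ≡ 3 (mod 4) appear to even power.
Search a = 0, 1, 2, … for 4034 - a² a perfect square: first hit at a = 35: 4034 - 1225 = 2809 = 53².
4034 = 35² + 53² = 1225 + 2809 ✓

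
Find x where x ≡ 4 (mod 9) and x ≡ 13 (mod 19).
13

Using Chinese Remainder Theorem:
M = 9 × 19 = 171
M1 = 19, M2 = 9
y1 = 19^(-1) mod 9 = 1
y2 = 9^(-1) mod 19 = 17
x = (4×19×1 + 13×9×17) mod 171 = 13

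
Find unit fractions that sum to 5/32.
1/7 + 1/75 + 1/16800

Greedy algorithm:
5/32: ceiling(32/5) = 7, use 1/7
3/224: ceiling(224/3) = 75, use 1/75
1/16800: ceiling(16800/1) = 16800, use 1/16800
Result: 5/32 = 1/7 + 1/75 + 1/16800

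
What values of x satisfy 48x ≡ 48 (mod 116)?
x ≡ 1 (mod 29)

gcd(48, 116) = 4, which divides 48, so solutions exist.
Divide through by 4: 12x ≡ 12 (mod 29).
Find 12^(-1) mod 29 by the extended Euclidean algorithm:
29 = 2 × 12 + 5  ⟹  5 = (1)·29 + (-2)·12
12 = 2 × 5 + 2  ⟹  2 = (-2)·29 + (5)·12
5 = 2 × 2 + 1  ⟹  1 = (5)·29 + (-12)·12
So (-12)·12 ≡ 1 (mod 29), i.e. 12^(-1) ≡ -12 ≡ 17 (mod 29).
x ≡ 17 × 12 = 204 ≡ 1 (mod 29).
Check: 48 × 1 = 48 ≡ 48 (mod 116).
x ≡ 1 (mod 29), giving 4 solutions mod 116.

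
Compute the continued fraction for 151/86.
[1; 1, 3, 10, 2]

Euclidean algorithm steps:
151 = 1 × 86 + 65
86 = 1 × 65 + 21
65 = 3 × 21 + 2
21 = 10 × 2 + 1
2 = 2 × 1 + 0
Continued fraction: [1; 1, 3, 10, 2]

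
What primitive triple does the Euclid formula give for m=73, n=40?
(3729, 5840, 6929)

Euclid's formula: a = m² - n², b = 2mn, c = m² + n²
m = 73, n = 40
a = 73² - 40² = 5329 - 1600 = 3729
b = 2 × 73 × 40 = 5840
c = 73² + 40² = 5329 + 1600 = 6929
Verification: 3729² + 5840² = 13905441 + 34105600 = 48011041 = 6929² ✓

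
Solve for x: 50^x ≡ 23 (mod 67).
52

Baby-step giant-step with step n = ⌈√67⌉ = 9.
Baby steps 50^j mod 67 (j:value) for j=0..8: 0:1, 1:50, 2:21, 3:45, 4:39, 5:7, 6:15, 7:13, 8:47.
Giant-step multiplier: 50^(-9) ≡ 50^(66-9) = 50^57 ≡ 27 (mod 67).
Giant steps γ_i = 23·27^i mod 67: γ_0=23, γ_1=18, γ_2=17, γ_3=57, γ_4=65, γ_5=13 (in table at j=7).
x = i·n + j = 5·9 + 7 = 52.
Check: 50^52 ≡ 23 (mod 67).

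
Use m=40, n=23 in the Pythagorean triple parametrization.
(1071, 1840, 2129)

Euclid's formula: a = m² - n², b = 2mn, c = m² + n²
m = 40, n = 23
a = 40² - 23² = 1600 - 529 = 1071
b = 2 × 40 × 23 = 1840
c = 40² + 23² = 1600 + 529 = 2129
Verification: 1071² + 1840² = 1147041 + 3385600 = 4532641 = 2129² ✓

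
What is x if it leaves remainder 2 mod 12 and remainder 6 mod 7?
62

Using Chinese Remainder Theorem:
M = 12 × 7 = 84
M1 = 7, M2 = 12
y1 = 7^(-1) mod 12 = 7
y2 = 12^(-1) mod 7 = 3
x = (2×7×7 + 6×12×3) mod 84 = 62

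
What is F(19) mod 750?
431

Matrix identity: Q^n = [[F_(n+1), F_n], [F_n, F_(n-1)]] with Q = [[1,1],[1,0]].
n = 19 = 10011₂. Square-and-multiply, entries mod 750:
Q^1 = [[1,1],[1,0]]
Q^2 = (Q^1)² = [[2,1],[1,1]]
Q^4 = (Q^2)² = [[5,3],[3,2]]
Q^9 = (Q^4)²·Q = [[55,34],[34,21]]
Q^19 = (Q^9)²·Q = [[15,431],[431,334]]
F_19 mod 750 = Q^19[0][1] = 431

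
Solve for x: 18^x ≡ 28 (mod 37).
2

Baby-step giant-step with step n = ⌈√37⌉ = 7.
Baby steps 18^j mod 37 (j:value) for j=0..6: 0:1, 1:18, 2:28, 3:23, 4:7, 5:15, 6:11.
h = 28 is already in the table at j=2, so x = 2.
Check: 18^2 ≡ 28 (mod 37).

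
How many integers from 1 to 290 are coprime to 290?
112

290 = 2 × 5 × 29
φ(n) = n × ∏(1 - 1/p) for each prime p dividing n
φ(290) = 290 × (1 - 1/2) × (1 - 1/5) × (1 - 1/29) = 112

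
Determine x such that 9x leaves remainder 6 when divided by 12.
x ≡ 2 (mod 4)

gcd(9, 12) = 3, which divides 6, so solutions exist.
Divide through by 3: 3x ≡ 2 (mod 4).
Find 3^(-1) mod 4 by the extended Euclidean algorithm:
4 = 1 × 3 + 1  ⟹  1 = (1)·4 + (-1)·3
So (-1)·3 ≡ 1 (mod 4), i.e. 3^(-1) ≡ -1 ≡ 3 (mod 4).
x ≡ 3 × 2 = 6 ≡ 2 (mod 4).
Check: 9 × 2 = 18 ≡ 6 (mod 12).
x ≡ 2 (mod 4), giving 3 solutions mod 12.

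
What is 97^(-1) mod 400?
33

gcd(97, 400) = 1, so the inverse exists.
Extended Euclidean algorithm on (400, 97):
400 = 4 × 97 + 12  ⟹  12 = (1)·400 + (-4)·97
97 = 8 × 12 + 1  ⟹  1 = (-8)·400 + (33)·97
So (33)·97 ≡ 1 (mod 400), i.e. 97^(-1) ≡ 33 (mod 400).
Check: 97 × 33 = 3201 ≡ 1 (mod 400)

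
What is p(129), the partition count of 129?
4835271870

p(n) counts ways to write n as a sum of positive integers (order ignored).
Euler's pentagonal recurrence: p(k) = p(k-1) + p(k-2) - p(k-5) - p(k-7) + p(k-12) + p(k-15) - ... (offsets j(3j∓1)/2, signs ++--, p(0)=1, p(<0)=0).
DP table for k = 0..128: p(0)=1, p(1)=1, p(2)=2, p(3)=3, p(4)=5, p(5)=7, p(6)=11, p(7)=15, p(8)=22, p(9)=30, p(10)=42, p(11)=56, p(12)=77, p(13)=101, p(14)=135, p(15)=176, p(16)=231, p(17)=297, p(18)=385, p(19)=490, p(20)=627, p(21)=792, p(22)=1002, p(23)=1255, p(24)=1575, p(25)=1958, p(26)=2436, p(27)=3010, p(28)=3718, p(29)=4565, p(30)=5604, p(31)=6842, p(32)=8349, p(33)=10143, p(34)=12310, p(35)=14883, p(36)=17977, p(37)=21637, p(38)=26015, p(39)=31185, p(40)=37338, p(41)=44583, p(42)=53174, p(43)=63261, p(44)=75175, p(45)=89134, p(46)=105558, p(47)=124754, p(48)=147273, p(49)=173525, p(50)=204226, p(51)=239943, p(52)=281589, p(53)=329931, p(54)=386155, p(55)=451276, p(56)=526823, p(57)=614154, p(58)=715220, p(59)=831820, p(60)=966467, p(61)=1121505, p(62)=1300156, p(63)=1505499, p(64)=1741630, p(65)=2012558, p(66)=2323520, p(67)=2679689, p(68)=3087735, p(69)=3554345, p(70)=4087968, p(71)=4697205, p(72)=5392783, p(73)=6185689, p(74)=7089500, p(75)=8118264, p(76)=9289091, p(77)=10619863, p(78)=12132164, p(79)=13848650, p(80)=15796476, p(81)=18004327, p(82)=20506255, p(83)=23338469, p(84)=26543660, p(85)=30167357, p(86)=34262962, p(87)=38887673, p(88)=44108109, p(89)=49995925, p(90)=56634173, p(91)=64112359, p(92)=72533807, p(93)=82010177, p(94)=92669720, p(95)=104651419, p(96)=118114304, p(97)=133230930, p(98)=150198136, p(99)=169229875, p(100)=190569292, p(101)=214481126, p(102)=241265379, p(103)=271248950, p(104)=304801365, p(105)=342325709, p(106)=384276336, p(107)=431149389, p(108)=483502844, p(109)=541946240, p(110)=607163746, p(111)=679903203, p(112)=761002156, p(113)=851376628, p(114)=952050665, p(115)=1064144451, p(116)=1188908248, p(117)=1327710076, p(118)=1482074143, p(119)=1653668665, p(120)=1844349560, p(121)=2056148051, p(122)=2291320912, p(123)=2552338241, p(124)=2841940500, p(125)=3163127352, p(126)=3519222692, p(127)=3913864295, p(128)=4351078600.
Final step: p(129) = p(128) + p(127) - p(124) - p(122) + p(117) + p(114) - p(107) - p(103) + p(94) + p(89) - p(78) - p(72) + p(59) + p(52) - p(37) - p(29) + p(12) + p(3)
= 4351078600 + 3913864295 - 2841940500 - 2291320912 + 1327710076 + 952050665 - 431149389 - 271248950 + 92669720 + 49995925 - 12132164 - 5392783 + 831820 + 281589 - 21637 - 4565 + 77 + 3
= 4835271870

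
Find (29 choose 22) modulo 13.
0

Using Lucas' theorem:
Write n=29 and k=22 in base 13:
n in base 13: [2, 3]
k in base 13: [1, 9]
C(29,22) mod 13 = ∏ C(n_i, k_i) mod 13
Digit binomials (mod 13): C(2,1) = 2; C(3,9) = 0 (k_i > n_i)
Product: 2 × 0 = 0 ≡ 0 (mod 13)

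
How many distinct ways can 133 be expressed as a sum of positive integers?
7346629512

p(n) counts ways to write n as a sum of positive integers (order ignored).
Euler's pentagonal recurrence: p(k) = p(k-1) + p(k-2) - p(k-5) - p(k-7) + p(k-12) + p(k-15) - ... (offsets j(3j∓1)/2, signs ++--, p(0)=1, p(<0)=0).
DP table for k = 0..132: p(0)=1, p(1)=1, p(2)=2, p(3)=3, p(4)=5, p(5)=7, p(6)=11, p(7)=15, p(8)=22, p(9)=30, p(10)=42, p(11)=56, p(12)=77, p(13)=101, p(14)=135, p(15)=176, p(16)=231, p(17)=297, p(18)=385, p(19)=490, p(20)=627, p(21)=792, p(22)=1002, p(23)=1255, p(24)=1575, p(25)=1958, p(26)=2436, p(27)=3010, p(28)=3718, p(29)=4565, p(30)=5604, p(31)=6842, p(32)=8349, p(33)=10143, p(34)=12310, p(35)=14883, p(36)=17977, p(37)=21637, p(38)=26015, p(39)=31185, p(40)=37338, p(41)=44583, p(42)=53174, p(43)=63261, p(44)=75175, p(45)=89134, p(46)=105558, p(47)=124754, p(48)=147273, p(49)=173525, p(50)=204226, p(51)=239943, p(52)=281589, p(53)=329931, p(54)=386155, p(55)=451276, p(56)=526823, p(57)=614154, p(58)=715220, p(59)=831820, p(60)=966467, p(61)=1121505, p(62)=1300156, p(63)=1505499, p(64)=1741630, p(65)=2012558, p(66)=2323520, p(67)=2679689, p(68)=3087735, p(69)=3554345, p(70)=4087968, p(71)=4697205, p(72)=5392783, p(73)=6185689, p(74)=7089500, p(75)=8118264, p(76)=9289091, p(77)=10619863, p(78)=12132164, p(79)=13848650, p(80)=15796476, p(81)=18004327, p(82)=20506255, p(83)=23338469, p(84)=26543660, p(85)=30167357, p(86)=34262962, p(87)=38887673, p(88)=44108109, p(89)=49995925, p(90)=56634173, p(91)=64112359, p(92)=72533807, p(93)=82010177, p(94)=92669720, p(95)=104651419, p(96)=118114304, p(97)=133230930, p(98)=150198136, p(99)=169229875, p(100)=190569292, p(101)=214481126, p(102)=241265379, p(103)=271248950, p(104)=304801365, p(105)=342325709, p(106)=384276336, p(107)=431149389, p(108)=483502844, p(109)=541946240, p(110)=607163746, p(111)=679903203, p(112)=761002156, p(113)=851376628, p(114)=952050665, p(115)=1064144451, p(116)=1188908248, p(117)=1327710076, p(118)=1482074143, p(119)=1653668665, p(120)=1844349560, p(121)=2056148051, p(122)=2291320912, p(123)=2552338241, p(124)=2841940500, p(125)=3163127352, p(126)=3519222692, p(127)=3913864295, p(128)=4351078600, p(129)=4835271870, p(130)=5371315400, p(131)=5964539504, p(132)=6620830889.
Final step: p(133) = p(132) + p(131) - p(128) - p(126) + p(121) + p(118) - p(111) - p(107) + p(98) + p(93) - p(82) - p(76) + p(63) + p(56) - p(41) - p(33) + p(16) + p(7)
= 6620830889 + 5964539504 - 4351078600 - 3519222692 + 2056148051 + 1482074143 - 679903203 - 431149389 + 150198136 + 82010177 - 20506255 - 9289091 + 1505499 + 526823 - 44583 - 10143 + 231 + 15
= 7346629512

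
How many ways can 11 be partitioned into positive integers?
56

p(n) counts ways to write n as a sum of positive integers (order ignored).
Euler's pentagonal recurrence: p(k) = p(k-1) + p(k-2) - p(k-5) - p(k-7) + p(k-12) + p(k-15) - ... (offsets j(3j∓1)/2, signs ++--, p(0)=1, p(<0)=0).
DP table for k = 0..10: p(0)=1, p(1)=1, p(2)=2, p(3)=3, p(4)=5, p(5)=7, p(6)=11, p(7)=15, p(8)=22, p(9)=30, p(10)=42.
Final step: p(11) = p(10) + p(9) - p(6) - p(4)
= 42 + 30 - 11 - 5
= 56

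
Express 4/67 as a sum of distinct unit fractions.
1/17 + 1/1139

Greedy algorithm:
4/67: ceiling(67/4) = 17, use 1/17
1/1139: ceiling(1139/1) = 1139, use 1/1139
Result: 4/67 = 1/17 + 1/1139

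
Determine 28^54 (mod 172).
164

Repeated squaring. Binary of 54 = 110110.
28^1 ≡ 28 (mod 172); 28^2 ≡ 96 (mod 172); 28^4 ≡ 100 (mod 172); 28^8 ≡ 24 (mod 172); 28^16 ≡ 60 (mod 172); 28^32 ≡ 160 (mod 172)
28^54 = 28^2 × 28^4 × 28^16 × 28^32 ≡ 164 (mod 172)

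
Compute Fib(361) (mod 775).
311

Matrix identity: Q^n = [[F_(n+1), F_n], [F_n, F_(n-1)]] with Q = [[1,1],[1,0]].
n = 361 = 101101001₂. Square-and-multiply, entries mod 775:
Q^1 = [[1,1],[1,0]]
Q^2 = (Q^1)² = [[2,1],[1,1]]
Q^5 = (Q^2)²·Q = [[8,5],[5,3]]
Q^11 = (Q^5)²·Q = [[144,89],[89,55]]
Q^22 = (Q^11)² = [[757,661],[661,96]]
Q^45 = (Q^22)²·Q = [[553,145],[145,408]]
Q^90 = (Q^45)² = [[559,620],[620,714]]
Q^180 = (Q^90)² = [[156,310],[310,621]]
Q^361 = (Q^180)²·Q = [[156,311],[311,620]]
F_361 mod 775 = Q^361[0][1] = 311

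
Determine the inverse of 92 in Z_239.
13

gcd(92, 239) = 1, so the inverse exists.
Extended Euclidean algorithm on (239, 92):
239 = 2 × 92 + 55  ⟹  55 = (1)·239 + (-2)·92
92 = 1 × 55 + 37  ⟹  37 = (-1)·239 + (3)·92
55 = 1 × 37 + 18  ⟹  18 = (2)·239 + (-5)·92
37 = 2 × 18 + 1  ⟹  1 = (-5)·239 + (13)·92
So (13)·92 ≡ 1 (mod 239), i.e. 92^(-1) ≡ 13 (mod 239).
Check: 92 × 13 = 1196 ≡ 1 (mod 239)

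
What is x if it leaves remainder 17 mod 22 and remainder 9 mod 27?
171

Using Chinese Remainder Theorem:
M = 22 × 27 = 594
M1 = 27, M2 = 22
y1 = 27^(-1) mod 22 = 9
y2 = 22^(-1) mod 27 = 16
x = (17×27×9 + 9×22×16) mod 594 = 171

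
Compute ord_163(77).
27

163 is prime, so ord(77) divides φ(163) = 162.
Divisors of 162: 1, 2, 3, 6, 9, 18, 27, 54, 81, 162.
Repeated squaring: 77^1 ≡ 77, 77^2 ≡ 61, 77^4 ≡ 135, 77^8 ≡ 132, 77^16 ≡ 146, 77^32 ≡ 126, 77^64 ≡ 65, 77^128 ≡ 150 (mod 163).
Test 77^d mod 163 for each divisor d in increasing order:
77^1 ≡ 77
77^2 ≡ 61
77^3 = 77^2·77^1 ≡ 133
77^6 = 77^4·77^2 ≡ 85
77^9 = 77^8·77^1 ≡ 58
77^18 = 77^16·77^2 ≡ 104
77^27 = 77^16·77^8·77^2·77^1 ≡ 1  ← first divisor giving 1
The order is 27.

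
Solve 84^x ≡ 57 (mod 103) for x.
85

Baby-step giant-step with step n = ⌈√103⌉ = 11.
Baby steps 84^j mod 103 (j:value) for j=0..10: 0:1, 1:84, 2:52, 3:42, 4:26, 5:21, 6:13, 7:62, 8:58, 9:31, 10:29.
Giant-step multiplier: 84^(-11) ≡ 84^(102-11) = 84^91 ≡ 20 (mod 103).
Giant steps γ_i = 57·20^i mod 103: γ_0=57, γ_1=7, γ_2=37, γ_3=19, γ_4=71, γ_5=81, γ_6=75, γ_7=58 (in table at j=8).
x = i·n + j = 7·11 + 8 = 85.
Check: 84^85 ≡ 57 (mod 103).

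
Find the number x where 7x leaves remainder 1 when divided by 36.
31

gcd(7, 36) = 1, so the inverse exists.
Extended Euclidean algorithm on (36, 7):
36 = 5 × 7 + 1  ⟹  1 = (1)·36 + (-5)·7
So (-5)·7 ≡ 1 (mod 36), i.e. 7^(-1) ≡ -5 ≡ 31 (mod 36).
Check: 7 × 31 = 217 ≡ 1 (mod 36)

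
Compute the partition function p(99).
169229875

p(n) counts ways to write n as a sum of positive integers (order ignored).
Euler's pentagonal recurrence: p(k) = p(k-1) + p(k-2) - p(k-5) - p(k-7) + p(k-12) + p(k-15) - ... (offsets j(3j∓1)/2, signs ++--, p(0)=1, p(<0)=0).
DP table for k = 0..98: p(0)=1, p(1)=1, p(2)=2, p(3)=3, p(4)=5, p(5)=7, p(6)=11, p(7)=15, p(8)=22, p(9)=30, p(10)=42, p(11)=56, p(12)=77, p(13)=101, p(14)=135, p(15)=176, p(16)=231, p(17)=297, p(18)=385, p(19)=490, p(20)=627, p(21)=792, p(22)=1002, p(23)=1255, p(24)=1575, p(25)=1958, p(26)=2436, p(27)=3010, p(28)=3718, p(29)=4565, p(30)=5604, p(31)=6842, p(32)=8349, p(33)=10143, p(34)=12310, p(35)=14883, p(36)=17977, p(37)=21637, p(38)=26015, p(39)=31185, p(40)=37338, p(41)=44583, p(42)=53174, p(43)=63261, p(44)=75175, p(45)=89134, p(46)=105558, p(47)=124754, p(48)=147273, p(49)=173525, p(50)=204226, p(51)=239943, p(52)=281589, p(53)=329931, p(54)=386155, p(55)=451276, p(56)=526823, p(57)=614154, p(58)=715220, p(59)=831820, p(60)=966467, p(61)=1121505, p(62)=1300156, p(63)=1505499, p(64)=1741630, p(65)=2012558, p(66)=2323520, p(67)=2679689, p(68)=3087735, p(69)=3554345, p(70)=4087968, p(71)=4697205, p(72)=5392783, p(73)=6185689, p(74)=7089500, p(75)=8118264, p(76)=9289091, p(77)=10619863, p(78)=12132164, p(79)=13848650, p(80)=15796476, p(81)=18004327, p(82)=20506255, p(83)=23338469, p(84)=26543660, p(85)=30167357, p(86)=34262962, p(87)=38887673, p(88)=44108109, p(89)=49995925, p(90)=56634173, p(91)=64112359, p(92)=72533807, p(93)=82010177, p(94)=92669720, p(95)=104651419, p(96)=118114304, p(97)=133230930, p(98)=150198136.
Final step: p(99) = p(98) + p(97) - p(94) - p(92) + p(87) + p(84) - p(77) - p(73) + p(64) + p(59) - p(48) - p(42) + p(29) + p(22) - p(7)
= 150198136 + 133230930 - 92669720 - 72533807 + 38887673 + 26543660 - 10619863 - 6185689 + 1741630 + 831820 - 147273 - 53174 + 4565 + 1002 - 15
= 169229875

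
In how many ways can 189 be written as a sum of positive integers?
1527273599625

p(n) counts ways to write n as a sum of positive integers (order ignored).
Euler's pentagonal recurrence: p(k) = p(k-1) + p(k-2) - p(k-5) - p(k-7) + p(k-12) + p(k-15) - ... (offsets j(3j∓1)/2, signs ++--, p(0)=1, p(<0)=0).
DP table for k = 0..188: p(0)=1, p(1)=1, p(2)=2, p(3)=3, p(4)=5, p(5)=7, p(6)=11, p(7)=15, p(8)=22, p(9)=30, p(10)=42, p(11)=56, p(12)=77, p(13)=101, p(14)=135, p(15)=176, p(16)=231, p(17)=297, p(18)=385, p(19)=490, p(20)=627, p(21)=792, p(22)=1002, p(23)=1255, p(24)=1575, p(25)=1958, p(26)=2436, p(27)=3010, p(28)=3718, p(29)=4565, p(30)=5604, p(31)=6842, p(32)=8349, p(33)=10143, p(34)=12310, p(35)=14883, p(36)=17977, p(37)=21637, p(38)=26015, p(39)=31185, p(40)=37338, p(41)=44583, p(42)=53174, p(43)=63261, p(44)=75175, p(45)=89134, p(46)=105558, p(47)=124754, p(48)=147273, p(49)=173525, p(50)=204226, p(51)=239943, p(52)=281589, p(53)=329931, p(54)=386155, p(55)=451276, p(56)=526823, p(57)=614154, p(58)=715220, p(59)=831820, p(60)=966467, p(61)=1121505, p(62)=1300156, p(63)=1505499, p(64)=1741630, p(65)=2012558, p(66)=2323520, p(67)=2679689, p(68)=3087735, p(69)=3554345, p(70)=4087968, p(71)=4697205, p(72)=5392783, p(73)=6185689, p(74)=7089500, p(75)=8118264, p(76)=9289091, p(77)=10619863, p(78)=12132164, p(79)=13848650, p(80)=15796476, p(81)=18004327, p(82)=20506255, p(83)=23338469, p(84)=26543660, p(85)=30167357, p(86)=34262962, p(87)=38887673, p(88)=44108109, p(89)=49995925, p(90)=56634173, p(91)=64112359, p(92)=72533807, p(93)=82010177, p(94)=92669720, p(95)=104651419, p(96)=118114304, p(97)=133230930, p(98)=150198136, p(99)=169229875, p(100)=190569292, p(101)=214481126, p(102)=241265379, p(103)=271248950, p(104)=304801365, p(105)=342325709, p(106)=384276336, p(107)=431149389, p(108)=483502844, p(109)=541946240, p(110)=607163746, p(111)=679903203, p(112)=761002156, p(113)=851376628, p(114)=952050665, p(115)=1064144451, p(116)=1188908248, p(117)=1327710076, p(118)=1482074143, p(119)=1653668665, p(120)=1844349560, p(121)=2056148051, p(122)=2291320912, p(123)=2552338241, p(124)=2841940500, p(125)=3163127352, p(126)=3519222692, p(127)=3913864295, p(128)=4351078600, p(129)=4835271870, p(130)=5371315400, p(131)=5964539504, p(132)=6620830889, p(133)=7346629512, p(134)=8149040695, p(135)=9035836076, p(136)=10015581680, p(137)=11097645016, p(138)=12292341831, p(139)=13610949895, p(140)=15065878135, p(141)=16670689208, p(142)=18440293320, p(143)=20390982757, p(144)=22540654445, p(145)=24908858009, p(146)=27517052599, p(147)=30388671978, p(148)=33549419497, p(149)=37027355200, p(150)=40853235313, p(151)=45060624582, p(152)=49686288421, p(153)=54770336324, p(154)=60356673280, p(155)=66493182097, p(156)=73232243759, p(157)=80630964769, p(158)=88751778802, p(159)=97662728555, p(160)=107438159466, p(161)=118159068427, p(162)=129913904637, p(163)=142798995930, p(164)=156919475295, p(165)=172389800255, p(166)=189334822579, p(167)=207890420102, p(168)=228204732751, p(169)=250438925115, p(170)=274768617130, p(171)=301384802048, p(172)=330495499613, p(173)=362326859895, p(174)=397125074750, p(175)=435157697830, p(176)=476715857290, p(177)=522115831195, p(178)=571701605655, p(179)=625846753120, p(180)=684957390936, p(181)=749474411781, p(182)=819876908323, p(183)=896684817527, p(184)=980462880430, p(185)=1071823774337, p(186)=1171432692373, p(187)=1280011042268, p(188)=1398341745571.
Final step: p(189) = p(188) + p(187) - p(184) - p(182) + p(177) + p(174) - p(167) - p(163) + p(154) + p(149) - p(138) - p(132) + p(119) + p(112) - p(97) - p(89) + p(72) + p(63) - p(44) - p(34) + p(13) + p(2)
= 1398341745571 + 1280011042268 - 980462880430 - 819876908323 + 522115831195 + 397125074750 - 207890420102 - 142798995930 + 60356673280 + 37027355200 - 12292341831 - 6620830889 + 1653668665 + 761002156 - 133230930 - 49995925 + 5392783 + 1505499 - 75175 - 12310 + 101 + 2
= 1527273599625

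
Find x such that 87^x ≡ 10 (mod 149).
67

Baby-step giant-step with step n = ⌈√149⌉ = 13.
Baby steps 87^j mod 149 (j:value) for j=0..12: 0:1, 1:87, 2:119, 3:72, 4:6, 5:75, 6:118, 7:134, 8:36, 9:3, 10:112, 11:59, 12:67.
Giant-step multiplier: 87^(-13) ≡ 87^(148-13) = 87^135 ≡ 58 (mod 149).
Giant steps γ_i = 10·58^i mod 149: γ_0=10, γ_1=133, γ_2=115, γ_3=114, γ_4=56, γ_5=119 (in table at j=2).
x = i·n + j = 5·13 + 2 = 67.
Check: 87^67 ≡ 10 (mod 149).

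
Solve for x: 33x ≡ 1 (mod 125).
72

gcd(33, 125) = 1, so the inverse exists.
Extended Euclidean algorithm on (125, 33):
125 = 3 × 33 + 26  ⟹  26 = (1)·125 + (-3)·33
33 = 1 × 26 + 7  ⟹  7 = (-1)·125 + (4)·33
26 = 3 × 7 + 5  ⟹  5 = (4)·125 + (-15)·33
7 = 1 × 5 + 2  ⟹  2 = (-5)·125 + (19)·33
5 = 2 × 2 + 1  ⟹  1 = (14)·125 + (-53)·33
So (-53)·33 ≡ 1 (mod 125), i.e. 33^(-1) ≡ -53 ≡ 72 (mod 125).
Check: 33 × 72 = 2376 ≡ 1 (mod 125)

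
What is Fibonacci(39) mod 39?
37

Matrix identity: Q^n = [[F_(n+1), F_n], [F_n, F_(n-1)]] with Q = [[1,1],[1,0]].
n = 39 = 100111₂. Square-and-multiply, entries mod 39:
Q^1 = [[1,1],[1,0]]
Q^2 = (Q^1)² = [[2,1],[1,1]]
Q^4 = (Q^2)² = [[5,3],[3,2]]
Q^9 = (Q^4)²·Q = [[16,34],[34,21]]
Q^19 = (Q^9)²·Q = [[18,8],[8,10]]
Q^39 = (Q^19)²·Q = [[27,37],[37,29]]
F_39 mod 39 = Q^39[0][1] = 37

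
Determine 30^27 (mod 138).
132

Repeated squaring. Binary of 27 = 11011.
30^1 ≡ 30 (mod 138); 30^2 ≡ 72 (mod 138); 30^4 ≡ 78 (mod 138); 30^8 ≡ 12 (mod 138); 30^16 ≡ 6 (mod 138)
30^27 = 30^1 × 30^2 × 30^8 × 30^16 ≡ 132 (mod 138)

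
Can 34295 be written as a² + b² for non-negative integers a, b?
Not possible

Factorization: 34295 = 5 × 19^3
By Fermat: n is sum of two squares iff every prime p ≡ 3 (mod 4) appears to even power.
Prime(s) ≡ 3 (mod 4) with odd exponent: [(19, 3)]
Therefore 34295 cannot be expressed as a² + b².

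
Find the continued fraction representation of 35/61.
[0; 1, 1, 2, 1, 8]

Euclidean algorithm steps:
35 = 0 × 61 + 35
61 = 1 × 35 + 26
35 = 1 × 26 + 9
26 = 2 × 9 + 8
9 = 1 × 8 + 1
8 = 8 × 1 + 0
Continued fraction: [0; 1, 1, 2, 1, 8]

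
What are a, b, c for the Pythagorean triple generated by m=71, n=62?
(1197, 8804, 8885)

Euclid's formula: a = m² - n², b = 2mn, c = m² + n²
m = 71, n = 62
a = 71² - 62² = 5041 - 3844 = 1197
b = 2 × 71 × 62 = 8804
c = 71² + 62² = 5041 + 3844 = 8885
Verification: 1197² + 8804² = 1432809 + 77510416 = 78943225 = 8885² ✓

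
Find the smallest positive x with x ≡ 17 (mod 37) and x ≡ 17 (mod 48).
17

Using Chinese Remainder Theorem:
M = 37 × 48 = 1776
M1 = 48, M2 = 37
y1 = 48^(-1) mod 37 = 27
y2 = 37^(-1) mod 48 = 13
x = (17×48×27 + 17×37×13) mod 1776 = 17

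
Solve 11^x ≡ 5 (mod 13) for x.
3

Baby-step giant-step with step n = ⌈√13⌉ = 4.
Baby steps 11^j mod 13 (j:value) for j=0..3: 0:1, 1:11, 2:4, 3:5.
h = 5 is already in the table at j=3, so x = 3.
Check: 11^3 ≡ 5 (mod 13).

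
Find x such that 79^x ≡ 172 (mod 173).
86

Baby-step giant-step with step n = ⌈√173⌉ = 14.
Baby steps 79^j mod 173 (j:value) for j=0..13: 0:1, 1:79, 2:13, 3:162, 4:169, 5:30, 6:121, 7:44, 8:16, 9:53, 10:35, 11:170, 12:109, 13:134.
Giant-step multiplier: 79^(-14) ≡ 79^(172-14) = 79^158 ≡ 21 (mod 173).
Giant steps γ_i = 172·21^i mod 173: γ_0=172, γ_1=152, γ_2=78, γ_3=81, γ_4=144, γ_5=83, γ_6=13 (in table at j=2).
x = i·n + j = 6·14 + 2 = 86.
Check: 79^86 ≡ 172 (mod 173).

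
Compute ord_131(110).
130

131 is prime, so ord(110) divides φ(131) = 130.
Divisors of 130: 1, 2, 5, 10, 13, 26, 65, 130.
Repeated squaring: 110^1 ≡ 110, 110^2 ≡ 48, 110^4 ≡ 77, 110^8 ≡ 34, 110^16 ≡ 108, 110^32 ≡ 5, 110^64 ≡ 25, 110^128 ≡ 101 (mod 131).
Test 110^d mod 131 for each divisor d in increasing order:
110^1 ≡ 110
110^2 ≡ 48
110^5 = 110^4·110^1 ≡ 86
110^10 = 110^8·110^2 ≡ 60
110^13 = 110^8·110^4·110^1 ≡ 42
110^26 = 110^16·110^8·110^2 ≡ 61
110^65 = 110^64·110^1 ≡ 130
110^130 = 110^128·110^2 ≡ 1  ← first divisor giving 1
The order is 130.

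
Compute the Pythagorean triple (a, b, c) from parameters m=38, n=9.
(1363, 684, 1525)

Euclid's formula: a = m² - n², b = 2mn, c = m² + n²
m = 38, n = 9
a = 38² - 9² = 1444 - 81 = 1363
b = 2 × 38 × 9 = 684
c = 38² + 9² = 1444 + 81 = 1525
Verification: 1363² + 684² = 1857769 + 467856 = 2325625 = 1525² ✓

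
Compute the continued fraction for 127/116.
[1; 10, 1, 1, 5]

Euclidean algorithm steps:
127 = 1 × 116 + 11
116 = 10 × 11 + 6
11 = 1 × 6 + 5
6 = 1 × 5 + 1
5 = 5 × 1 + 0
Continued fraction: [1; 10, 1, 1, 5]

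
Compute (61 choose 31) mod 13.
2

Using Lucas' theorem:
Write n=61 and k=31 in base 13:
n in base 13: [4, 9]
k in base 13: [2, 5]
C(61,31) mod 13 = ∏ C(n_i, k_i) mod 13
Digit binomials (mod 13): C(4,2) = 6; C(9,5) = 126 ≡ 9
Product: 6 × 9 = 54 ≡ 2 (mod 13)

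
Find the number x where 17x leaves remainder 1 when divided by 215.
38

gcd(17, 215) = 1, so the inverse exists.
Extended Euclidean algorithm on (215, 17):
215 = 12 × 17 + 11  ⟹  11 = (1)·215 + (-12)·17
17 = 1 × 11 + 6  ⟹  6 = (-1)·215 + (13)·17
11 = 1 × 6 + 5  ⟹  5 = (2)·215 + (-25)·17
6 = 1 × 5 + 1  ⟹  1 = (-3)·215 + (38)·17
So (38)·17 ≡ 1 (mod 215), i.e. 17^(-1) ≡ 38 (mod 215).
Check: 17 × 38 = 646 ≡ 1 (mod 215)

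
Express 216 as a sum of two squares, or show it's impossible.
Not possible

Factorization: 216 = 2^3 × 3^3
By Fermat: n is sum of two squares iff every prime p ≡ 3 (mod 4) appears to even power.
Prime(s) ≡ 3 (mod 4) with odd exponent: [(3, 3)]
Therefore 216 cannot be expressed as a² + b².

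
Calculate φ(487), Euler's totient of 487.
486

487 = 487
φ(n) = n × ∏(1 - 1/p) for each prime p dividing n
φ(487) = 487 × (1 - 1/487) = 486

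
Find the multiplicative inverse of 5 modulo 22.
9

gcd(5, 22) = 1, so the inverse exists.
Extended Euclidean algorithm on (22, 5):
22 = 4 × 5 + 2  ⟹  2 = (1)·22 + (-4)·5
5 = 2 × 2 + 1  ⟹  1 = (-2)·22 + (9)·5
So (9)·5 ≡ 1 (mod 22), i.e. 5^(-1) ≡ 9 (mod 22).
Check: 5 × 9 = 45 ≡ 1 (mod 22)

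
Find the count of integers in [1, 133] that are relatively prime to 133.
108

133 = 7 × 19
φ(n) = n × ∏(1 - 1/p) for each prime p dividing n
φ(133) = 133 × (1 - 1/7) × (1 - 1/19) = 108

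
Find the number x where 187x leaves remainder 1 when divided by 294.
283

gcd(187, 294) = 1, so the inverse exists.
Extended Euclidean algorithm on (294, 187):
294 = 1 × 187 + 107  ⟹  107 = (1)·294 + (-1)·187
187 = 1 × 107 + 80  ⟹  80 = (-1)·294 + (2)·187
107 = 1 × 80 + 27  ⟹  27 = (2)·294 + (-3)·187
80 = 2 × 27 + 26  ⟹  26 = (-5)·294 + (8)·187
27 = 1 × 26 + 1  ⟹  1 = (7)·294 + (-11)·187
So (-11)·187 ≡ 1 (mod 294), i.e. 187^(-1) ≡ -11 ≡ 283 (mod 294).
Check: 187 × 283 = 52921 ≡ 1 (mod 294)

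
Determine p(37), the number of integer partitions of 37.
21637

p(n) counts ways to write n as a sum of positive integers (order ignored).
Euler's pentagonal recurrence: p(k) = p(k-1) + p(k-2) - p(k-5) - p(k-7) + p(k-12) + p(k-15) - ... (offsets j(3j∓1)/2, signs ++--, p(0)=1, p(<0)=0).
DP table for k = 0..36: p(0)=1, p(1)=1, p(2)=2, p(3)=3, p(4)=5, p(5)=7, p(6)=11, p(7)=15, p(8)=22, p(9)=30, p(10)=42, p(11)=56, p(12)=77, p(13)=101, p(14)=135, p(15)=176, p(16)=231, p(17)=297, p(18)=385, p(19)=490, p(20)=627, p(21)=792, p(22)=1002, p(23)=1255, p(24)=1575, p(25)=1958, p(26)=2436, p(27)=3010, p(28)=3718, p(29)=4565, p(30)=5604, p(31)=6842, p(32)=8349, p(33)=10143, p(34)=12310, p(35)=14883, p(36)=17977.
Final step: p(37) = p(36) + p(35) - p(32) - p(30) + p(25) + p(22) - p(15) - p(11) + p(2)
= 17977 + 14883 - 8349 - 5604 + 1958 + 1002 - 176 - 56 + 2
= 21637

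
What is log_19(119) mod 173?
52

Baby-step giant-step with step n = ⌈√173⌉ = 14.
Baby steps 19^j mod 173 (j:value) for j=0..13: 0:1, 1:19, 2:15, 3:112, 4:52, 5:123, 6:88, 7:115, 8:109, 9:168, 10:78, 11:98, 12:132, 13:86.
Giant-step multiplier: 19^(-14) ≡ 19^(172-14) = 19^158 ≡ 9 (mod 173).
Giant steps γ_i = 119·9^i mod 173: γ_0=119, γ_1=33, γ_2=124, γ_3=78 (in table at j=10).
x = i·n + j = 3·14 + 10 = 52.
Check: 19^52 ≡ 119 (mod 173).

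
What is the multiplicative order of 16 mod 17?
2

17 is prime, so ord(16) divides φ(17) = 16.
Divisors of 16: 1, 2, 4, 8, 16.
Repeated squaring: 16^1 ≡ 16, 16^2 ≡ 1, 16^4 ≡ 1, 16^8 ≡ 1, 16^16 ≡ 1 (mod 17).
Test 16^d mod 17 for each divisor d in increasing order:
16^1 ≡ 16
16^2 ≡ 1  ← first divisor giving 1
The order is 2.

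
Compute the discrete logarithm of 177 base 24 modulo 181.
148

Baby-step giant-step with step n = ⌈√181⌉ = 14.
Baby steps 24^j mod 181 (j:value) for j=0..13: 0:1, 1:24, 2:33, 3:68, 4:3, 5:72, 6:99, 7:23, 8:9, 9:35, 10:116, 11:69, 12:27, 13:105.
Giant-step multiplier: 24^(-14) ≡ 24^(180-14) = 24^166 ≡ 168 (mod 181).
Giant steps γ_i = 177·168^i mod 181: γ_0=177, γ_1=52, γ_2=48, γ_3=100, γ_4=148, γ_5=67, γ_6=34, γ_7=101, γ_8=135, γ_9=55, γ_10=9 (in table at j=8).
x = i·n + j = 10·14 + 8 = 148.
Check: 24^148 ≡ 177 (mod 181).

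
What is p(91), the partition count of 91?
64112359

p(n) counts ways to write n as a sum of positive integers (order ignored).
Euler's pentagonal recurrence: p(k) = p(k-1) + p(k-2) - p(k-5) - p(k-7) + p(k-12) + p(k-15) - ... (offsets j(3j∓1)/2, signs ++--, p(0)=1, p(<0)=0).
DP table for k = 0..90: p(0)=1, p(1)=1, p(2)=2, p(3)=3, p(4)=5, p(5)=7, p(6)=11, p(7)=15, p(8)=22, p(9)=30, p(10)=42, p(11)=56, p(12)=77, p(13)=101, p(14)=135, p(15)=176, p(16)=231, p(17)=297, p(18)=385, p(19)=490, p(20)=627, p(21)=792, p(22)=1002, p(23)=1255, p(24)=1575, p(25)=1958, p(26)=2436, p(27)=3010, p(28)=3718, p(29)=4565, p(30)=5604, p(31)=6842, p(32)=8349, p(33)=10143, p(34)=12310, p(35)=14883, p(36)=17977, p(37)=21637, p(38)=26015, p(39)=31185, p(40)=37338, p(41)=44583, p(42)=53174, p(43)=63261, p(44)=75175, p(45)=89134, p(46)=105558, p(47)=124754, p(48)=147273, p(49)=173525, p(50)=204226, p(51)=239943, p(52)=281589, p(53)=329931, p(54)=386155, p(55)=451276, p(56)=526823, p(57)=614154, p(58)=715220, p(59)=831820, p(60)=966467, p(61)=1121505, p(62)=1300156, p(63)=1505499, p(64)=1741630, p(65)=2012558, p(66)=2323520, p(67)=2679689, p(68)=3087735, p(69)=3554345, p(70)=4087968, p(71)=4697205, p(72)=5392783, p(73)=6185689, p(74)=7089500, p(75)=8118264, p(76)=9289091, p(77)=10619863, p(78)=12132164, p(79)=13848650, p(80)=15796476, p(81)=18004327, p(82)=20506255, p(83)=23338469, p(84)=26543660, p(85)=30167357, p(86)=34262962, p(87)=38887673, p(88)=44108109, p(89)=49995925, p(90)=56634173.
Final step: p(91) = p(90) + p(89) - p(86) - p(84) + p(79) + p(76) - p(69) - p(65) + p(56) + p(51) - p(40) - p(34) + p(21) + p(14)
= 56634173 + 49995925 - 34262962 - 26543660 + 13848650 + 9289091 - 3554345 - 2012558 + 526823 + 239943 - 37338 - 12310 + 792 + 135
= 64112359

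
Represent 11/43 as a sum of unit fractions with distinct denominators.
1/4 + 1/172

Greedy algorithm:
11/43: ceiling(43/11) = 4, use 1/4
1/172: ceiling(172/1) = 172, use 1/172
Result: 11/43 = 1/4 + 1/172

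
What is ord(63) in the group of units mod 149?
37

149 is prime, so ord(63) divides φ(149) = 148.
Divisors of 148: 1, 2, 4, 37, 74, 148.
Repeated squaring: 63^1 ≡ 63, 63^2 ≡ 95, 63^4 ≡ 85, 63^8 ≡ 73, 63^16 ≡ 114, 63^32 ≡ 33, 63^64 ≡ 46, 63^128 ≡ 30 (mod 149).
Test 63^d mod 149 for each divisor d in increasing order:
63^1 ≡ 63
63^2 ≡ 95
63^4 ≡ 85
63^37 = 63^32·63^4·63^1 ≡ 1  ← first divisor giving 1
The order is 37.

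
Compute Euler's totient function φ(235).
184

235 = 5 × 47
φ(n) = n × ∏(1 - 1/p) for each prime p dividing n
φ(235) = 235 × (1 - 1/5) × (1 - 1/47) = 184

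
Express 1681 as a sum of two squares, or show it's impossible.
0² + 41² (a=0, b=41)

Factorization: 1681 = 41^2
By Fermat: n is sum of two squares iff every prime p ≡ 3 (mod 4) appears to even power.
All primes ≡ 3 (mod 4) appear to even power.
Search a = 0, 1, 2, … for 1681 - a² a perfect square: first hit at a = 0: 1681 - 0 = 1681 = 41².
1681 = 0² + 41² = 0 + 1681 ✓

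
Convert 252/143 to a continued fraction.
[1; 1, 3, 4, 1, 6]

Euclidean algorithm steps:
252 = 1 × 143 + 109
143 = 1 × 109 + 34
109 = 3 × 34 + 7
34 = 4 × 7 + 6
7 = 1 × 6 + 1
6 = 6 × 1 + 0
Continued fraction: [1; 1, 3, 4, 1, 6]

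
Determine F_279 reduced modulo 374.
34

Matrix identity: Q^n = [[F_(n+1), F_n], [F_n, F_(n-1)]] with Q = [[1,1],[1,0]].
n = 279 = 100010111₂. Square-and-multiply, entries mod 374:
Q^1 = [[1,1],[1,0]]
Q^2 = (Q^1)² = [[2,1],[1,1]]
Q^4 = (Q^2)² = [[5,3],[3,2]]
Q^8 = (Q^4)² = [[34,21],[21,13]]
Q^17 = (Q^8)²·Q = [[340,101],[101,239]]
Q^34 = (Q^17)² = [[137,135],[135,2]]
Q^69 = (Q^34)²·Q = [[33,342],[342,65]]
Q^139 = (Q^69)²·Q = [[99,243],[243,230]]
Q^279 = (Q^139)²·Q = [[319,34],[34,285]]
F_279 mod 374 = Q^279[0][1] = 34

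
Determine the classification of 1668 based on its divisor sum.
abundant

Proper divisors of 1668: sum = 1 + 2 + 3 + 4 + 6 + 12 + 139 + 278 + 417 + 556 + 834 = 2252
Since 2252 > 1668, 1668 is abundant.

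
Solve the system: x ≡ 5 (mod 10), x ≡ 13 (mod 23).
105

Using Chinese Remainder Theorem:
M = 10 × 23 = 230
M1 = 23, M2 = 10
y1 = 23^(-1) mod 10 = 7
y2 = 10^(-1) mod 23 = 7
x = (5×23×7 + 13×10×7) mod 230 = 105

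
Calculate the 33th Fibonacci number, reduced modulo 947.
791

Matrix identity: Q^n = [[F_(n+1), F_n], [F_n, F_(n-1)]] with Q = [[1,1],[1,0]].
n = 33 = 100001₂. Square-and-multiply, entries mod 947:
Q^1 = [[1,1],[1,0]]
Q^2 = (Q^1)² = [[2,1],[1,1]]
Q^4 = (Q^2)² = [[5,3],[3,2]]
Q^8 = (Q^4)² = [[34,21],[21,13]]
Q^16 = (Q^8)² = [[650,40],[40,610]]
Q^33 = (Q^16)²·Q = [[53,791],[791,209]]
F_33 mod 947 = Q^33[0][1] = 791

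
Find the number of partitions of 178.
571701605655

p(n) counts ways to write n as a sum of positive integers (order ignored).
Euler's pentagonal recurrence: p(k) = p(k-1) + p(k-2) - p(k-5) - p(k-7) + p(k-12) + p(k-15) - ... (offsets j(3j∓1)/2, signs ++--, p(0)=1, p(<0)=0).
DP table for k = 0..177: p(0)=1, p(1)=1, p(2)=2, p(3)=3, p(4)=5, p(5)=7, p(6)=11, p(7)=15, p(8)=22, p(9)=30, p(10)=42, p(11)=56, p(12)=77, p(13)=101, p(14)=135, p(15)=176, p(16)=231, p(17)=297, p(18)=385, p(19)=490, p(20)=627, p(21)=792, p(22)=1002, p(23)=1255, p(24)=1575, p(25)=1958, p(26)=2436, p(27)=3010, p(28)=3718, p(29)=4565, p(30)=5604, p(31)=6842, p(32)=8349, p(33)=10143, p(34)=12310, p(35)=14883, p(36)=17977, p(37)=21637, p(38)=26015, p(39)=31185, p(40)=37338, p(41)=44583, p(42)=53174, p(43)=63261, p(44)=75175, p(45)=89134, p(46)=105558, p(47)=124754, p(48)=147273, p(49)=173525, p(50)=204226, p(51)=239943, p(52)=281589, p(53)=329931, p(54)=386155, p(55)=451276, p(56)=526823, p(57)=614154, p(58)=715220, p(59)=831820, p(60)=966467, p(61)=1121505, p(62)=1300156, p(63)=1505499, p(64)=1741630, p(65)=2012558, p(66)=2323520, p(67)=2679689, p(68)=3087735, p(69)=3554345, p(70)=4087968, p(71)=4697205, p(72)=5392783, p(73)=6185689, p(74)=7089500, p(75)=8118264, p(76)=9289091, p(77)=10619863, p(78)=12132164, p(79)=13848650, p(80)=15796476, p(81)=18004327, p(82)=20506255, p(83)=23338469, p(84)=26543660, p(85)=30167357, p(86)=34262962, p(87)=38887673, p(88)=44108109, p(89)=49995925, p(90)=56634173, p(91)=64112359, p(92)=72533807, p(93)=82010177, p(94)=92669720, p(95)=104651419, p(96)=118114304, p(97)=133230930, p(98)=150198136, p(99)=169229875, p(100)=190569292, p(101)=214481126, p(102)=241265379, p(103)=271248950, p(104)=304801365, p(105)=342325709, p(106)=384276336, p(107)=431149389, p(108)=483502844, p(109)=541946240, p(110)=607163746, p(111)=679903203, p(112)=761002156, p(113)=851376628, p(114)=952050665, p(115)=1064144451, p(116)=1188908248, p(117)=1327710076, p(118)=1482074143, p(119)=1653668665, p(120)=1844349560, p(121)=2056148051, p(122)=2291320912, p(123)=2552338241, p(124)=2841940500, p(125)=3163127352, p(126)=3519222692, p(127)=3913864295, p(128)=4351078600, p(129)=4835271870, p(130)=5371315400, p(131)=5964539504, p(132)=6620830889, p(133)=7346629512, p(134)=8149040695, p(135)=9035836076, p(136)=10015581680, p(137)=11097645016, p(138)=12292341831, p(139)=13610949895, p(140)=15065878135, p(141)=16670689208, p(142)=18440293320, p(143)=20390982757, p(144)=22540654445, p(145)=24908858009, p(146)=27517052599, p(147)=30388671978, p(148)=33549419497, p(149)=37027355200, p(150)=40853235313, p(151)=45060624582, p(152)=49686288421, p(153)=54770336324, p(154)=60356673280, p(155)=66493182097, p(156)=73232243759, p(157)=80630964769, p(158)=88751778802, p(159)=97662728555, p(160)=107438159466, p(161)=118159068427, p(162)=129913904637, p(163)=142798995930, p(164)=156919475295, p(165)=172389800255, p(166)=189334822579, p(167)=207890420102, p(168)=228204732751, p(169)=250438925115, p(170)=274768617130, p(171)=301384802048, p(172)=330495499613, p(173)=362326859895, p(174)=397125074750, p(175)=435157697830, p(176)=476715857290, p(177)=522115831195.
Final step: p(178) = p(177) + p(176) - p(173) - p(171) + p(166) + p(163) - p(156) - p(152) + p(143) + p(138) - p(127) - p(121) + p(108) + p(101) - p(86) - p(78) + p(61) + p(52) - p(33) - p(23) + p(2)
= 522115831195 + 476715857290 - 362326859895 - 301384802048 + 189334822579 + 142798995930 - 73232243759 - 49686288421 + 20390982757 + 12292341831 - 3913864295 - 2056148051 + 483502844 + 214481126 - 34262962 - 12132164 + 1121505 + 281589 - 10143 - 1255 + 2
= 571701605655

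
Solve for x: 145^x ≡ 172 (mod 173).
86

Baby-step giant-step with step n = ⌈√173⌉ = 14.
Baby steps 145^j mod 173 (j:value) for j=0..13: 0:1, 1:145, 2:92, 3:19, 4:160, 5:18, 6:15, 7:99, 8:169, 9:112, 10:151, 11:97, 12:52, 13:101.
Giant-step multiplier: 145^(-14) ≡ 145^(172-14) = 145^158 ≡ 49 (mod 173).
Giant steps γ_i = 172·49^i mod 173: γ_0=172, γ_1=124, γ_2=21, γ_3=164, γ_4=78, γ_5=16, γ_6=92 (in table at j=2).
x = i·n + j = 6·14 + 2 = 86.
Check: 145^86 ≡ 172 (mod 173).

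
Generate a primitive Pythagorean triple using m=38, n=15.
(1219, 1140, 1669)

Euclid's formula: a = m² - n², b = 2mn, c = m² + n²
m = 38, n = 15
a = 38² - 15² = 1444 - 225 = 1219
b = 2 × 38 × 15 = 1140
c = 38² + 15² = 1444 + 225 = 1669
Verification: 1219² + 1140² = 1485961 + 1299600 = 2785561 = 1669² ✓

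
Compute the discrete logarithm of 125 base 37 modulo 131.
108

Baby-step giant-step with step n = ⌈√131⌉ = 12.
Baby steps 37^j mod 131 (j:value) for j=0..11: 0:1, 1:37, 2:59, 3:87, 4:75, 5:24, 6:102, 7:106, 8:123, 9:97, 10:52, 11:90.
Giant-step multiplier: 37^(-12) ≡ 37^(130-12) = 37^118 ≡ 81 (mod 131).
Giant steps γ_i = 125·81^i mod 131: γ_0=125, γ_1=38, γ_2=65, γ_3=25, γ_4=60, γ_5=13, γ_6=5, γ_7=12, γ_8=55, γ_9=1 (in table at j=0).
x = i·n + j = 9·12 + 0 = 108.
Check: 37^108 ≡ 125 (mod 131).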